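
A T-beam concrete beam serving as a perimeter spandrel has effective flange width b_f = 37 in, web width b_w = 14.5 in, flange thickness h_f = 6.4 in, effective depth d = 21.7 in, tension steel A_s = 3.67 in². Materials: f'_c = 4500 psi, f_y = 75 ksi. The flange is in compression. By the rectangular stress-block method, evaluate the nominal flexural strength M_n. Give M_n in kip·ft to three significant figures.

Tension: T = A_s f_y = 3.67 × 75 = 275.25 kips.
Try a within the flange: a = T/(0.85 f'_c b_f) = 275.25/(0.85 × 4.5 × 37) = 1.945 in.
Since a = 1.945 ≤ h_f = 6.4 in, the stress block lies entirely in the flange; analyse as a rectangular beam of width b_f.
M_n = T(d − a/2) = 275.25 × (21.7 − 0.9725) = 5705.2 kip·in.
M_n = 5705.2/12 = 475.43 kip·ft.

M_n ≈ 475 kip·ft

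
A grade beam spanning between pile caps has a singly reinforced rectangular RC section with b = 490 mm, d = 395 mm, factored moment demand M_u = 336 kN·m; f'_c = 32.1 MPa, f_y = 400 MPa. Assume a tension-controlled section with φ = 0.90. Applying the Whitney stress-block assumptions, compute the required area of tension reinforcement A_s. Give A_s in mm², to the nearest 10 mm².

A_s ≈ 2620 mm²

M_n = M_u/φ = 336/0.90 = 373.333 kN·m.
With M_n = 0.85 f'_c a b (d − a/2), solve the quadratic for a:
a = d − √(d² − 2M_n/(0.85 f'_c b)) = 395 − √(395² − 2 × 373.333×10⁶/(0.85 × 32.1 × 490)) = 78.49 mm.
A_s = 0.85 f'_c a b / f_y = 0.85 × 32.1 × 78.49 × 490 / 400 = 2623.5 mm².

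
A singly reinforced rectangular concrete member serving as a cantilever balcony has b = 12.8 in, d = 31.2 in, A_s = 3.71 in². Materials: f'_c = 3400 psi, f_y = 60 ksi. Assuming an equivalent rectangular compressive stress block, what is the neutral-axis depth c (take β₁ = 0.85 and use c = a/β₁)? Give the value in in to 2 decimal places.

c ≈ 7.08 in

T = A_s f_y = 3.71 × 60 = 222.6 kips.
a = T/(0.85 f'_c b) = 222.6/(0.85 × 3.4 × 12.8) = 6.0175 in.
With β₁ = 0.85, c = a/β₁ = 6.0175/0.85 = 7.08 in.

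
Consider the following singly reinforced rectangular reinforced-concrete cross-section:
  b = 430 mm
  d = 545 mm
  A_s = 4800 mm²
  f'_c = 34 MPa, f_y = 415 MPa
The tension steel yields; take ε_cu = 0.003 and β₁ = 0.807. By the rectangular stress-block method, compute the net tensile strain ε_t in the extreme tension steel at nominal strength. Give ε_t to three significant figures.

ε_t ≈ 0.00523

a = A_s f_y/(0.85 f'_c b) = 160.30 mm.
β₁ = 0.807, so c = a/β₁ = 160.30/0.807 = 198.64 mm.
From the linear strain diagram with ε_cu = 0.003: ε_t = 0.003 (d − c)/c = 0.003 × (545 − 198.64)/198.64 = 0.00523.
Since ε_t ≥ 0.005, the section is tension-controlled.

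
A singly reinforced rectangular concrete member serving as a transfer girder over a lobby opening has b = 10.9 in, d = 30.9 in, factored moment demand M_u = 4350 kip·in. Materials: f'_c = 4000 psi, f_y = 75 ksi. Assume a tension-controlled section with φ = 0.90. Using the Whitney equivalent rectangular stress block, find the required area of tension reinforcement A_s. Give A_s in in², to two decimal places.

A_s ≈ 2.25 in²

M_n = M_u/φ = 4350/0.90 = 4833.33 kip·in.
From M_n = 0.85 f'_c a b (d − a/2):
a = d − √(d² − 2M_n/(0.85 f'_c b)) = 30.9 − √(30.9² − 2 × 4833.33/(0.85 × 4 × 10.9)) = 4.557 in.
A_s = 0.85 f'_c a b / f_y = 0.85 × 4 × 4.557 × 10.9 / 75 = 2.252 in².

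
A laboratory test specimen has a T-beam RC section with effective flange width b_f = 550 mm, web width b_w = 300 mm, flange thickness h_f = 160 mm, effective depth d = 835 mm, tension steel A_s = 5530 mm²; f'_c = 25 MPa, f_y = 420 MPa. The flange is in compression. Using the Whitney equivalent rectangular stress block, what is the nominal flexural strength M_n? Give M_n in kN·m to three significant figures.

Tension: T = A_s f_y = 5530 × 420 = 2322600 N.
Try a within the flange: a = T/(0.85 f'_c b_f) = 2322600/(0.85 × 25 × 550) = 198.73 mm.
a = 198.73 > h_f = 160 mm: the block extends into the web. Split into flange-overhang and web parts.
C_f = 0.85 f'_c (b_f − b_w) h_f = 0.85 × 25 × (550 − 300) × 160 = 850000 N.
Remaining web compression depth: a_w = (T − C_f)/(0.85 f'_c b_w) = (2322600 − 850000)/(0.85 × 25 × 300) = 231.00 mm.
M_n = C_f(d − h_f/2) + (T − C_f)(d − a_w/2) = 850000 × (835 − 80) + 1472600 × (835 − 115.5) = 641.75 + 1059.54 = 1701.29 × 10⁶ N·mm.
M_n = 1701.29 kN·m.

M_n ≈ 1700 kN·m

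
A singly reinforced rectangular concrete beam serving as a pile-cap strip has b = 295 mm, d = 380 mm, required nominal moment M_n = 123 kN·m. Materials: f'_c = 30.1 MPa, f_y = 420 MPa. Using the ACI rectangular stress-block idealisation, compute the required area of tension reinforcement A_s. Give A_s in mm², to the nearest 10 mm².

A_s ≈ 820 mm²

With M_n = 0.85 f'_c a b (d − a/2), solve the quadratic for a:
a = d − √(d² − 2M_n/(0.85 f'_c b)) = 380 − √(380² − 2 × 123×10⁶/(0.85 × 30.1 × 295)) = 45.62 mm.
A_s = 0.85 f'_c a b / f_y = 0.85 × 30.1 × 45.62 × 295 / 420 = 819.8 mm².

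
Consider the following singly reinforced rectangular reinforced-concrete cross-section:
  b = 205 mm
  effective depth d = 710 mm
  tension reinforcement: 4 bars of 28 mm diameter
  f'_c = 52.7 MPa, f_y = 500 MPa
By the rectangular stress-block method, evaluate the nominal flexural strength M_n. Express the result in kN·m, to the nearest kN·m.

M_n ≈ 792 kN·m

A_s = 4 × 616 = 2464 mm².
T = A_s f_y = 2464 × 500 = 1232000 N = 1232 kN.
From C = T: a = T/(0.85 f'_c b) = 1232000/(0.85 × 52.7 × 205) = 134.16 mm.
M_n = T(d − a/2) = 1232 kN × (710 − 67.08) mm = 792.08 kN·m.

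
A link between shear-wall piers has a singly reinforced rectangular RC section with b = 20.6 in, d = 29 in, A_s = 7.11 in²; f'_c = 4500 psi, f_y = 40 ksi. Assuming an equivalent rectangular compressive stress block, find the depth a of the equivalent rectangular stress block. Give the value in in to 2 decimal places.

a ≈ 3.61 in

T = A_s f_y = 7.11 × 40 = 284.4 kips.
a = T/(0.85 f'_c b) = 284.4/(0.85 × 4.5 × 20.6) = 3.61 in.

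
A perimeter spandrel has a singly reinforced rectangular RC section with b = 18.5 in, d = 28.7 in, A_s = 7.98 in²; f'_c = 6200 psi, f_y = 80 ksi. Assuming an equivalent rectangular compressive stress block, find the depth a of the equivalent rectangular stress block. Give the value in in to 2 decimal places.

a ≈ 6.55 in

T = A_s f_y = 7.98 × 80 = 638.4 kips.
a = T/(0.85 f'_c b) = 638.4/(0.85 × 6.2 × 18.5) = 6.55 in.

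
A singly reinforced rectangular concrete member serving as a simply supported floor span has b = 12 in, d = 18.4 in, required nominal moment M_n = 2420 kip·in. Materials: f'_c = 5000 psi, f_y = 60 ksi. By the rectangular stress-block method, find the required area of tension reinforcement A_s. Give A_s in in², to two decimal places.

From M_n = 0.85 f'_c a b (d − a/2):
a = d − √(d² − 2M_n/(0.85 f'_c b)) = 18.4 − √(18.4² − 2 × 2420/(0.85 × 5 × 12)) = 2.790 in.
A_s = 0.85 f'_c a b / f_y = 0.85 × 5 × 2.790 × 12 / 60 = 2.372 in².

A_s ≈ 2.37 in²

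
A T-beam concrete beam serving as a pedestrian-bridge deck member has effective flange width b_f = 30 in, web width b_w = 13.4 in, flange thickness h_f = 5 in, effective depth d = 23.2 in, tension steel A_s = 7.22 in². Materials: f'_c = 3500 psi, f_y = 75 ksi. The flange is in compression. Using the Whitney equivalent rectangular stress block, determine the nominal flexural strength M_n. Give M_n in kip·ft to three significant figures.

Tension: T = A_s f_y = 7.22 × 75 = 541.5 kips.
Try a within the flange: a = T/(0.85 f'_c b_f) = 541.5/(0.85 × 3.5 × 30) = 6.067 in.
a = 6.067 > h_f = 5 in: the block extends into the web. Split into flange-overhang and web parts.
C_f = 0.85 f'_c (b_f − b_w) h_f = 0.85 × 3.5 × (30 − 13.4) × 5 = 246.9 kips.
Remaining web compression depth: a_w = (T − C_f)/(0.85 f'_c b_w) = (541.5 − 246.9)/(0.85 × 3.5 × 13.4) = 7.390 in.
M_n = C_f(d − h_f/2) + (T − C_f)(d − a_w/2) = 246.9 × (23.2 − 2.5) + 294.6 × (23.2 − 3.695) = 5110.8 + 5746.2 = 10857.0 kip·in.
M_n = 10857.0/12 = 904.75 kip·ft.

M_n ≈ 905 kip·ft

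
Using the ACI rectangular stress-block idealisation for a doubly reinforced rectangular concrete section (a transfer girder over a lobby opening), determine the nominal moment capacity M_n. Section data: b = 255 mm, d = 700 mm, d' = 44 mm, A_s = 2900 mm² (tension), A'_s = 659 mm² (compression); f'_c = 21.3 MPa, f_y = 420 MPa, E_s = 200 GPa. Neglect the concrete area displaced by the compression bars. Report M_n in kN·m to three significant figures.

Assume both tension and compression steel yield.
Net tension couple steel: A_s − A'_s = 2241 mm².
a = (A_s − A'_s) f_y / (0.85 f'_c b) = 941220/(0.85 × 21.3 × 255) = 203.87 mm.
c = a/β₁ = 203.87/0.85 = 239.85 mm; ε'_s = 0.003(c − d')/c = 0.0024 ≥ f_y/E_s = 0.0021, so compression steel does yield.
M_n = (A_s − A'_s) f_y (d − a/2) + A'_s f_y (d − d') = [941220 × (700 − 101.935) + 276780 × (700 − 44)] × 10⁻⁶ = 562.91 + 181.57 = 744.48 kN·m.

M_n ≈ 744 kN·m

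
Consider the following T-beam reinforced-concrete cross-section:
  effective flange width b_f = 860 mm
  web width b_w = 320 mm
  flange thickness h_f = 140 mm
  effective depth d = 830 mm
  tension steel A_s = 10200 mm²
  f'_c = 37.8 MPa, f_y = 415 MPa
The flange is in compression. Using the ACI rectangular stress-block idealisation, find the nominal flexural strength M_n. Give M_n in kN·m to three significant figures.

M_n ≈ 3190 kN·m

Tension: T = A_s f_y = 10200 × 415 = 4233000 N.
Try a within the flange: a = T/(0.85 f'_c b_f) = 4233000/(0.85 × 37.8 × 860) = 153.19 mm.
a = 153.19 > h_f = 140 mm: the block extends into the web. Split into flange-overhang and web parts.
C_f = 0.85 f'_c (b_f − b_w) h_f = 0.85 × 37.8 × (860 − 320) × 140 = 2429028 N.
Remaining web compression depth: a_w = (T − C_f)/(0.85 f'_c b_w) = (4233000 − 2429028)/(0.85 × 37.8 × 320) = 175.46 mm.
M_n = C_f(d − h_f/2) + (T − C_f)(d − a_w/2) = 2429028 × (830 − 70) + 1803972 × (830 − 87.73) = 1846.06 + 1339.03 = 3185.09 × 10⁶ N·mm.
M_n = 3185.09 kN·m.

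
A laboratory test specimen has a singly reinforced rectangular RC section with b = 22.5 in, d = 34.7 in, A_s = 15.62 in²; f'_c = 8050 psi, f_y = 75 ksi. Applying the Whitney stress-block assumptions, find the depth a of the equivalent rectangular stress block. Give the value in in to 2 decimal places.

a ≈ 7.61 in

T = A_s f_y = 15.62 × 75 = 1171.5 kips.
a = T/(0.85 f'_c b) = 1171.5/(0.85 × 8.05 × 22.5) = 7.61 in.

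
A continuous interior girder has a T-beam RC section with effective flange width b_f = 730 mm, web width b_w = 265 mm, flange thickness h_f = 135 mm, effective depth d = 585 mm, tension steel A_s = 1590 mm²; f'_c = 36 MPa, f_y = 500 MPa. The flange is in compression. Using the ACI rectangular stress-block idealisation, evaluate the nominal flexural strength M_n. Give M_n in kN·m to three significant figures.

M_n ≈ 451 kN·m

Tension: T = A_s f_y = 1590 × 500 = 795000 N.
Try a within the flange: a = T/(0.85 f'_c b_f) = 795000/(0.85 × 36 × 730) = 35.59 mm.
Since a = 35.59 ≤ h_f = 135 mm, the stress block lies entirely in the flange; analyse as a rectangular beam of width b_f.
M_n = T(d − a/2) = 795000 × (585 − 17.795) = 450.93 × 10⁶ N·mm.
M_n = 450.93 kN·m.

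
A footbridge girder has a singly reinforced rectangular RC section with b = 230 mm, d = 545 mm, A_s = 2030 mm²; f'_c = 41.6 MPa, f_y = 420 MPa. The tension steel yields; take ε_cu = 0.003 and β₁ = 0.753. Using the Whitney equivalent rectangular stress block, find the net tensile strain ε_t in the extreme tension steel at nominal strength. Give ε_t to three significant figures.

ε_t ≈ 0.00874

a = A_s f_y/(0.85 f'_c b) = 104.83 mm.
β₁ = 0.753, so c = a/β₁ = 104.83/0.753 = 139.22 mm.
From the linear strain diagram with ε_cu = 0.003: ε_t = 0.003 (d − c)/c = 0.003 × (545 − 139.22)/139.22 = 0.00874.
Since ε_t ≥ 0.005, the section is tension-controlled.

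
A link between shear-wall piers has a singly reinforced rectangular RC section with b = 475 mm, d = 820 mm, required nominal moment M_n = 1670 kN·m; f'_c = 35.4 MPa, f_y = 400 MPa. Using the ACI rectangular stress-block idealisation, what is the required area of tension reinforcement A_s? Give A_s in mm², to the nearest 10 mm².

With M_n = 0.85 f'_c a b (d − a/2), solve the quadratic for a:
a = d − √(d² − 2M_n/(0.85 f'_c b)) = 820 − √(820² − 2 × 1670×10⁶/(0.85 × 35.4 × 475)) = 157.64 mm.
A_s = 0.85 f'_c a b / f_y = 0.85 × 35.4 × 157.64 × 475 / 400 = 5632.8 mm².

A_s ≈ 5630 mm²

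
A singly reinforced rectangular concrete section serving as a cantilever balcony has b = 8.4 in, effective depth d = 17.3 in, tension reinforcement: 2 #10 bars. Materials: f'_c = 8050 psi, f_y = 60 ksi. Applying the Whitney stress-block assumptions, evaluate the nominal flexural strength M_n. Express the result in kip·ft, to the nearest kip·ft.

M_n ≈ 203 kip·ft

A_s = 2 × 1.27 = 2.54 in².
T = A_s f_y = 2.54 × 60 = 152.4 kips.
a = T/(0.85 f'_c b) = 152.4/(0.85 × 8.05 × 8.4) = 2.651 in.
M_n = T(d − a/2) = 152.4 × (17.3 − 1.3255) = 2434.5 kip·in = 2434.5/12 = 202.88 kip·ft.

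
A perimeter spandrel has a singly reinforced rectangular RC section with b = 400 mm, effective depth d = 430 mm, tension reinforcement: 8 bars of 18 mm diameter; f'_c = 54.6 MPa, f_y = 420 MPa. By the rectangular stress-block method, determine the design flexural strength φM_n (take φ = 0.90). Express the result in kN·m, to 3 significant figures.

φM_n ≈ 313 kN·m

A_s = 8 × 254 = 2032 mm².
T = A_s f_y = 2032 × 420 = 853440 N = 853.44 kN.
From C = T: a = T/(0.85 f'_c b) = 853440/(0.85 × 54.6 × 400) = 45.97 mm.
M_n = T(d − a/2) = 853.44 kN × (430 − 22.985) mm = 347.36 kN·m.
φM_n = 0.90 × 347.36 = 312.62 kN·m.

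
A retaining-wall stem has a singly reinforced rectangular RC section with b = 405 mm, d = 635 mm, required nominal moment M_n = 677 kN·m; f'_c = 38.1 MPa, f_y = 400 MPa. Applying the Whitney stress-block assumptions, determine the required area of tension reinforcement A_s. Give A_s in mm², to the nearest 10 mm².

With M_n = 0.85 f'_c a b (d − a/2), solve the quadratic for a:
a = d − √(d² − 2M_n/(0.85 f'_c b)) = 635 − √(635² − 2 × 677×10⁶/(0.85 × 38.1 × 405)) = 87.29 mm.
A_s = 0.85 f'_c a b / f_y = 0.85 × 38.1 × 87.29 × 405 / 400 = 2862.2 mm².

A_s ≈ 2860 mm²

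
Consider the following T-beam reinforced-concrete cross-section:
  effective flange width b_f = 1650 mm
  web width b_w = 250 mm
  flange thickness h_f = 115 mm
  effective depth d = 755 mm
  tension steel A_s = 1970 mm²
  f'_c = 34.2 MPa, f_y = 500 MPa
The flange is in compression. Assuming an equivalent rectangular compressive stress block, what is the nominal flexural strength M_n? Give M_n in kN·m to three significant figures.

M_n ≈ 734 kN·m

Tension: T = A_s f_y = 1970 × 500 = 985000 N.
Try a within the flange: a = T/(0.85 f'_c b_f) = 985000/(0.85 × 34.2 × 1650) = 20.54 mm.
Since a = 20.54 ≤ h_f = 115 mm, the stress block lies entirely in the flange; analyse as a rectangular beam of width b_f.
M_n = T(d − a/2) = 985000 × (755 − 10.27) = 733.56 × 10⁶ N·mm.
M_n = 733.56 kN·m.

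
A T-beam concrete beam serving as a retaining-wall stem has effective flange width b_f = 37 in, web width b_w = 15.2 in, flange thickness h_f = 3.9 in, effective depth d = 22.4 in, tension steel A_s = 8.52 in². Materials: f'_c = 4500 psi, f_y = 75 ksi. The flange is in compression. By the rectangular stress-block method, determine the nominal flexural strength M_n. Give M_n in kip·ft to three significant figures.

M_n ≈ 1070 kip·ft

Tension: T = A_s f_y = 8.52 × 75 = 639 kips.
Try a within the flange: a = T/(0.85 f'_c b_f) = 639/(0.85 × 4.5 × 37) = 4.515 in.
a = 4.515 > h_f = 3.9 in: the block extends into the web. Split into flange-overhang and web parts.
C_f = 0.85 f'_c (b_f − b_w) h_f = 0.85 × 4.5 × (37 − 15.2) × 3.9 = 325.2 kips.
Remaining web compression depth: a_w = (T − C_f)/(0.85 f'_c b_w) = (639 − 325.2)/(0.85 × 4.5 × 15.2) = 5.397 in.
M_n = C_f(d − h_f/2) + (T − C_f)(d − a_w/2) = 325.2 × (22.4 − 1.95) + 313.8 × (22.4 − 2.6985) = 6650.3 + 6182.3 = 12832.6 kip·in.
M_n = 12832.6/12 = 1069.38 kip·ft.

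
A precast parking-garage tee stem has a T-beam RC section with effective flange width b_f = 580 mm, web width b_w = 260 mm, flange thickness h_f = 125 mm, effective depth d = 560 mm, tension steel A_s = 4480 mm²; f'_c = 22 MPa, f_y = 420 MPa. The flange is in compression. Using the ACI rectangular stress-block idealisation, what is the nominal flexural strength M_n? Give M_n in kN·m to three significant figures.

M_n ≈ 875 kN·m

Tension: T = A_s f_y = 4480 × 420 = 1881600 N.
Try a within the flange: a = T/(0.85 f'_c b_f) = 1881600/(0.85 × 22 × 580) = 173.48 mm.
a = 173.48 > h_f = 125 mm: the block extends into the web. Split into flange-overhang and web parts.
C_f = 0.85 f'_c (b_f − b_w) h_f = 0.85 × 22 × (580 − 260) × 125 = 748000 N.
Remaining web compression depth: a_w = (T − C_f)/(0.85 f'_c b_w) = (1881600 − 748000)/(0.85 × 22 × 260) = 233.16 mm.
M_n = C_f(d − h_f/2) + (T − C_f)(d − a_w/2) = 748000 × (560 − 62.5) + 1133600 × (560 − 116.58) = 372.13 + 502.66 = 874.79 × 10⁶ N·mm.
M_n = 874.79 kN·m.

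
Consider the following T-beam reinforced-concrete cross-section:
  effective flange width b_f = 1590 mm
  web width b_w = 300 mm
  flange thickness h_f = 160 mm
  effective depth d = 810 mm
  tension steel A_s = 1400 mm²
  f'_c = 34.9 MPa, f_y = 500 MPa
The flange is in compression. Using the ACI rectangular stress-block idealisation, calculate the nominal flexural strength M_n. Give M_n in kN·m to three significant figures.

Tension: T = A_s f_y = 1400 × 500 = 700000 N.
Try a within the flange: a = T/(0.85 f'_c b_f) = 700000/(0.85 × 34.9 × 1590) = 14.84 mm.
Since a = 14.84 ≤ h_f = 160 mm, the stress block lies entirely in the flange; analyse as a rectangular beam of width b_f.
M_n = T(d − a/2) = 700000 × (810 − 7.42) = 561.81 × 10⁶ N·mm.
M_n = 561.81 kN·m.

M_n ≈ 562 kN·m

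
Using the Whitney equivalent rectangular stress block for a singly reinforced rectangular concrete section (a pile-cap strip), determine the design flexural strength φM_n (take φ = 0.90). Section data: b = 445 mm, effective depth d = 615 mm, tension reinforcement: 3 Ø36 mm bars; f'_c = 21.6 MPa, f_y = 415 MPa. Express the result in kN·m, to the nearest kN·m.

A_s = 3 × 1018 = 3054 mm².
T = A_s f_y = 3054 × 415 = 1267410 N = 1267.41 kN.
From C = T: a = T/(0.85 f'_c b) = 1267410/(0.85 × 21.6 × 445) = 155.13 mm.
M_n = T(d − a/2) = 1267.41 kN × (615 − 77.565) mm = 681.15 kN·m.
φM_n = 0.90 × 681.15 = 613.04 kN·m.

φM_n ≈ 613 kN·m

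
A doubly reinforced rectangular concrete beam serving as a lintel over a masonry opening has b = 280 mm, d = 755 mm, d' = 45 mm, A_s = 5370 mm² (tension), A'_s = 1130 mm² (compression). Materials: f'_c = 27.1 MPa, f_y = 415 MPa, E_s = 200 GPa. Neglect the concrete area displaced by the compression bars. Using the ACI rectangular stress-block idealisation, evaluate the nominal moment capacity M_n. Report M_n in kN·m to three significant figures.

M_n ≈ 1420 kN·m

Assume both tension and compression steel yield.
Net tension couple steel: A_s − A'_s = 4240 mm².
a = (A_s − A'_s) f_y / (0.85 f'_c b) = 1759600/(0.85 × 27.1 × 280) = 272.81 mm.
c = a/β₁ = 272.81/0.85 = 320.95 mm; ε'_s = 0.003(c − d')/c = 0.0026 ≥ f_y/E_s = 0.0021, so compression steel does yield.
M_n = (A_s − A'_s) f_y (d − a/2) + A'_s f_y (d − d') = [1759600 × (755 − 136.405) + 468950 × (755 − 45)] × 10⁻⁶ = 1088.48 + 332.95 = 1421.43 kN·m.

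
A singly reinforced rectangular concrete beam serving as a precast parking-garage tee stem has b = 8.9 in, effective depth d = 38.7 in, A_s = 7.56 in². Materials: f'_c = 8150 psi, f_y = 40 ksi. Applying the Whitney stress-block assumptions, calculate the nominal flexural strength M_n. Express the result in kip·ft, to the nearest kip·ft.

M_n ≈ 913 kip·ft

T = A_s f_y = 7.56 × 40 = 302.4 kips.
a = T/(0.85 f'_c b) = 302.4/(0.85 × 8.15 × 8.9) = 4.905 in.
M_n = T(d − a/2) = 302.4 × (38.7 − 2.4525) = 10961.2 kip·in = 10961.2/12 = 913.43 kip·ft.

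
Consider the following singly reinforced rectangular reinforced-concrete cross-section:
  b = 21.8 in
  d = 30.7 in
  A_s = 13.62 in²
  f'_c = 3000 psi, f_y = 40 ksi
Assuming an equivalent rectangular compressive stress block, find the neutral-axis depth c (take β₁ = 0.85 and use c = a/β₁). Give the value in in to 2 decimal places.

c ≈ 11.53 in

T = A_s f_y = 13.62 × 40 = 544.8 kips.
a = T/(0.85 f'_c b) = 544.8/(0.85 × 3 × 21.8) = 9.8003 in.
With β₁ = 0.85, c = a/β₁ = 9.8003/0.85 = 11.53 in.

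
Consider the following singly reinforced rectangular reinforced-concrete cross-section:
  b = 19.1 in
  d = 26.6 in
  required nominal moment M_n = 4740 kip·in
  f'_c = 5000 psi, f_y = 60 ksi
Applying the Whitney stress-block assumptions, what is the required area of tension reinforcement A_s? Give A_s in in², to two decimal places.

From M_n = 0.85 f'_c a b (d − a/2):
a = d − √(d² − 2M_n/(0.85 f'_c b)) = 26.6 − √(26.6² − 2 × 4740/(0.85 × 5 × 19.1)) = 2.294 in.
A_s = 0.85 f'_c a b / f_y = 0.85 × 5 × 2.294 × 19.1 / 60 = 3.104 in².

A_s ≈ 3.10 in²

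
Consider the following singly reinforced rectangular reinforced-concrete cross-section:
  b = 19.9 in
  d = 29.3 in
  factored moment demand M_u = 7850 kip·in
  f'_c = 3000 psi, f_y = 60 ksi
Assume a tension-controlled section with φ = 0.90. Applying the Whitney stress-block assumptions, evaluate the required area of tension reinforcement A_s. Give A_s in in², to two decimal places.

A_s ≈ 5.59 in²

M_n = M_u/φ = 7850/0.90 = 8722.22 kip·in.
From M_n = 0.85 f'_c a b (d − a/2):
a = d − √(d² − 2M_n/(0.85 f'_c b)) = 29.3 − √(29.3² − 2 × 8722.22/(0.85 × 3 × 19.9)) = 6.612 in.
A_s = 0.85 f'_c a b / f_y = 0.85 × 3 × 6.612 × 19.9 / 60 = 5.592 in².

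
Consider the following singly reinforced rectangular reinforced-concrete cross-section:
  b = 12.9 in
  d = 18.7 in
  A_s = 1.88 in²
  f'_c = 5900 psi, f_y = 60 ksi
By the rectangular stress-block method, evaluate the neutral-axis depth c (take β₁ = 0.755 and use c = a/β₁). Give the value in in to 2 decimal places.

T = A_s f_y = 1.88 × 60 = 112.8 kips.
a = T/(0.85 f'_c b) = 112.8/(0.85 × 5.9 × 12.9) = 1.7436 in.
With β₁ = 0.755, c = a/β₁ = 1.7436/0.755 = 2.31 in.

c ≈ 2.31 in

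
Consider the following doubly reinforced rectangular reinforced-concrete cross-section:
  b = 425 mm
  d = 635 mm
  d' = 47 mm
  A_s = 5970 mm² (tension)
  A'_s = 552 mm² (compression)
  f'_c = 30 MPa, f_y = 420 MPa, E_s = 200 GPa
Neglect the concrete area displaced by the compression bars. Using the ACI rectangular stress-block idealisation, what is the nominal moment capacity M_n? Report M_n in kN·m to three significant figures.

Assume both tension and compression steel yield.
Net tension couple steel: A_s − A'_s = 5418 mm².
a = (A_s − A'_s) f_y / (0.85 f'_c b) = 2275560/(0.85 × 30 × 425) = 209.97 mm.
c = a/β₁ = 209.97/0.836 = 251.16 mm; ε'_s = 0.003(c − d')/c = 0.0024 ≥ f_y/E_s = 0.0021, so compression steel does yield.
M_n = (A_s − A'_s) f_y (d − a/2) + A'_s f_y (d − d') = [2275560 × (635 − 104.985) + 231840 × (635 − 47)] × 10⁻⁶ = 1206.08 + 136.32 = 1342.40 kN·m.

M_n ≈ 1340 kN·m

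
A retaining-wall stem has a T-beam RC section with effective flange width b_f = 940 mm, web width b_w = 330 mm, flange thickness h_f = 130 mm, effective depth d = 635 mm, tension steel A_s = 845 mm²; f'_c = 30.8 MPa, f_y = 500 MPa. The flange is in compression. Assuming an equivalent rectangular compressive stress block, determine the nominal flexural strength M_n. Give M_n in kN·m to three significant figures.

M_n ≈ 265 kN·m

Tension: T = A_s f_y = 845 × 500 = 422500 N.
Try a within the flange: a = T/(0.85 f'_c b_f) = 422500/(0.85 × 30.8 × 940) = 17.17 mm.
Since a = 17.17 ≤ h_f = 130 mm, the stress block lies entirely in the flange; analyse as a rectangular beam of width b_f.
M_n = T(d − a/2) = 422500 × (635 − 8.585) = 264.66 × 10⁶ N·mm.
M_n = 264.66 kN·m.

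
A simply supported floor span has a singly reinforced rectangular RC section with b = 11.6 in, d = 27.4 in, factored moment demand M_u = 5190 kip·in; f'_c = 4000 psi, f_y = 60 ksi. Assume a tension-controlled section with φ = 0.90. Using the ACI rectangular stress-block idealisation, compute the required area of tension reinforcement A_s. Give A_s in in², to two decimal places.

A_s ≈ 3.94 in²

M_n = M_u/φ = 5190/0.90 = 5766.67 kip·in.
From M_n = 0.85 f'_c a b (d − a/2):
a = d − √(d² − 2M_n/(0.85 f'_c b)) = 27.4 − √(27.4² − 2 × 5766.67/(0.85 × 4 × 11.6)) = 5.991 in.
A_s = 0.85 f'_c a b / f_y = 0.85 × 4 × 5.991 × 11.6 / 60 = 3.938 in².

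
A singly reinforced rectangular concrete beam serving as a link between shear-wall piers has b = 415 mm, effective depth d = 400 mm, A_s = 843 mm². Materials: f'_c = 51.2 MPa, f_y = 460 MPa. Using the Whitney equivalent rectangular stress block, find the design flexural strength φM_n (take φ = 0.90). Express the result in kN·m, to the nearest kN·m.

T = A_s f_y = 843 × 460 = 387780 N = 387.78 kN.
From C = T: a = T/(0.85 f'_c b) = 387780/(0.85 × 51.2 × 415) = 21.47 mm.
M_n = T(d − a/2) = 387.78 kN × (400 − 10.735) mm = 150.95 kN·m.
φM_n = 0.90 × 150.95 = 135.86 kN·m.

φM_n ≈ 136 kN·m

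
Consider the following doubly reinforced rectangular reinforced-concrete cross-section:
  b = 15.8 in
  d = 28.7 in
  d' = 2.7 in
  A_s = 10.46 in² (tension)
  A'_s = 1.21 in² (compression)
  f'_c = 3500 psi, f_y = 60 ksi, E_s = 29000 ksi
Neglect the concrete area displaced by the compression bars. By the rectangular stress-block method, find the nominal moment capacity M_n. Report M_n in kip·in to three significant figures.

M_n ≈ 14500 kip·in

Assume both steels yield.
a = (A_s − A'_s) f_y/(0.85 f'_c b) = (10.46 − 1.21) × 60/(0.85 × 3.5 × 15.8) = 11.807 in.
c = a/β₁ = 11.807/0.85 = 13.891 in; ε'_s = 0.003(c − d')/c = 0.0024 ≥ ε_y = 0.0021, so the compression steel yields.
M_n = (A_s − A'_s) f_y (d − a/2) + A'_s f_y (d − d') = 555 × (28.7 − 5.9035) + 72.6 × (28.7 − 2.7) = 12652.1 + 1887.6 = 14539.7 kip·in.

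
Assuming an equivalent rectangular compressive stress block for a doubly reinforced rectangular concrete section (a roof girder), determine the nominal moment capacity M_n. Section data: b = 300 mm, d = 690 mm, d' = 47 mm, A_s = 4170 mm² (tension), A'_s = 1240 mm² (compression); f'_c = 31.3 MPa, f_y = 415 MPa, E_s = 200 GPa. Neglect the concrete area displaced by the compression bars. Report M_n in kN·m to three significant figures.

Assume both tension and compression steel yield.
Net tension couple steel: A_s − A'_s = 2930 mm².
a = (A_s − A'_s) f_y / (0.85 f'_c b) = 1215950/(0.85 × 31.3 × 300) = 152.35 mm.
c = a/β₁ = 152.35/0.826 = 184.44 mm; ε'_s = 0.003(c − d')/c = 0.0022 ≥ f_y/E_s = 0.0021, so compression steel does yield.
M_n = (A_s − A'_s) f_y (d − a/2) + A'_s f_y (d − d') = [1215950 × (690 − 76.175) + 514600 × (690 − 47)] × 10⁻⁶ = 746.38 + 330.89 = 1077.27 kN·m.

M_n ≈ 1080 kN·m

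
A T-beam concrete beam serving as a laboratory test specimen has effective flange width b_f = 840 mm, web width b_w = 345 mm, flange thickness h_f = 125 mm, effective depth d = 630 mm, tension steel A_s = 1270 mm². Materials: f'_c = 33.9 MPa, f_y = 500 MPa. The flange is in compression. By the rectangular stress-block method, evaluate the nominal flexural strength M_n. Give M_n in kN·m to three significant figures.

M_n ≈ 392 kN·m

Tension: T = A_s f_y = 1270 × 500 = 635000 N.
Try a within the flange: a = T/(0.85 f'_c b_f) = 635000/(0.85 × 33.9 × 840) = 26.23 mm.
Since a = 26.23 ≤ h_f = 125 mm, the stress block lies entirely in the flange; analyse as a rectangular beam of width b_f.
M_n = T(d − a/2) = 635000 × (630 − 13.115) = 391.72 × 10⁶ N·mm.
M_n = 391.72 kN·m.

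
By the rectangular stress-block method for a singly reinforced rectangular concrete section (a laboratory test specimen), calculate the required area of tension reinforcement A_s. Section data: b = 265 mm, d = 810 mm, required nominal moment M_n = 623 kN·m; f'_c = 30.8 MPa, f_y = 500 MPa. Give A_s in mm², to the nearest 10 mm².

With M_n = 0.85 f'_c a b (d − a/2), solve the quadratic for a:
a = d − √(d² − 2M_n/(0.85 f'_c b)) = 810 − √(810² − 2 × 623×10⁶/(0.85 × 30.8 × 265)) = 119.71 mm.
A_s = 0.85 f'_c a b / f_y = 0.85 × 30.8 × 119.71 × 265 / 500 = 1661.0 mm².

A_s ≈ 1660 mm²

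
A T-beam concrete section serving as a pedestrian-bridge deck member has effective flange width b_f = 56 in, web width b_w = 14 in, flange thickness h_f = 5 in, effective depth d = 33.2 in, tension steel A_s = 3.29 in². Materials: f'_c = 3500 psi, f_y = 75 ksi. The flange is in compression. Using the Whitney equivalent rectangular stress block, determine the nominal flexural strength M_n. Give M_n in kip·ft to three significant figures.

Tension: T = A_s f_y = 3.29 × 75 = 246.75 kips.
Try a within the flange: a = T/(0.85 f'_c b_f) = 246.75/(0.85 × 3.5 × 56) = 1.481 in.
Since a = 1.481 ≤ h_f = 5 in, the stress block lies entirely in the flange; analyse as a rectangular beam of width b_f.
M_n = T(d − a/2) = 246.75 × (33.2 − 0.7405) = 8009.4 kip·in.
M_n = 8009.4/12 = 667.45 kip·ft.

M_n ≈ 667 kip·ft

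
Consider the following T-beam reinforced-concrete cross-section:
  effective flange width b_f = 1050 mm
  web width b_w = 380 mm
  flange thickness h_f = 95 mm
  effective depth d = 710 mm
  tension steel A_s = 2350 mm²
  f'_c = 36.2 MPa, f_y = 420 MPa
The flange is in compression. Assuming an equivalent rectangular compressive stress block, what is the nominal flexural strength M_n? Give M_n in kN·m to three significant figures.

Tension: T = A_s f_y = 2350 × 420 = 987000 N.
Try a within the flange: a = T/(0.85 f'_c b_f) = 987000/(0.85 × 36.2 × 1050) = 30.55 mm.
Since a = 30.55 ≤ h_f = 95 mm, the stress block lies entirely in the flange; analyse as a rectangular beam of width b_f.
M_n = T(d − a/2) = 987000 × (710 − 15.275) = 685.69 × 10⁶ N·mm.
M_n = 685.69 kN·m.

M_n ≈ 686 kN·m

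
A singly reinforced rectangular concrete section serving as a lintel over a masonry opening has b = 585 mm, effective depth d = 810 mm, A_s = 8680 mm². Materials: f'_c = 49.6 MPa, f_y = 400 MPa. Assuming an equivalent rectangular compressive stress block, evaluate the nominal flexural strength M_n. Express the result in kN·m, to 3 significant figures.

T = A_s f_y = 8680 × 400 = 3472000 N = 3472 kN.
From C = T: a = T/(0.85 f'_c b) = 3472000/(0.85 × 49.6 × 585) = 140.77 mm.
M_n = T(d − a/2) = 3472 kN × (810 − 70.385) mm = 2567.94 kN·m.

M_n ≈ 2570 kN·m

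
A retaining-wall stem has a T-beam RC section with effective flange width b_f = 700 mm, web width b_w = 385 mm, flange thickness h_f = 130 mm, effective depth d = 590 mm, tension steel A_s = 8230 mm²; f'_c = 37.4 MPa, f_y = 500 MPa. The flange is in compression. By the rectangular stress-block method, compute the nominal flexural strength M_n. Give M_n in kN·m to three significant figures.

M_n ≈ 2020 kN·m

Tension: T = A_s f_y = 8230 × 500 = 4115000 N.
Try a within the flange: a = T/(0.85 f'_c b_f) = 4115000/(0.85 × 37.4 × 700) = 184.92 mm.
a = 184.92 > h_f = 130 mm: the block extends into the web. Split into flange-overhang and web parts.
C_f = 0.85 f'_c (b_f − b_w) h_f = 0.85 × 37.4 × (700 − 385) × 130 = 1301801 N.
Remaining web compression depth: a_w = (T − C_f)/(0.85 f'_c b_w) = (4115000 − 1301801)/(0.85 × 37.4 × 385) = 229.85 mm.
M_n = C_f(d − h_f/2) + (T − C_f)(d − a_w/2) = 1301801 × (590 − 65) + 2813199 × (590 − 114.925) = 683.45 + 1336.48 = 2019.93 × 10⁶ N·mm.
M_n = 2019.93 kN·m.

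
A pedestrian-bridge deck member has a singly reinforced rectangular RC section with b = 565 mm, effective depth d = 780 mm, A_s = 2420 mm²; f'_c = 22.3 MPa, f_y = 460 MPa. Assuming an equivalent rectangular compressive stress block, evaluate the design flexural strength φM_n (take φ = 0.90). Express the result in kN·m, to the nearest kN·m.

T = A_s f_y = 2420 × 460 = 1113200 N = 1113.2 kN.
From C = T: a = T/(0.85 f'_c b) = 1113200/(0.85 × 22.3 × 565) = 103.94 mm.
M_n = T(d − a/2) = 1113.2 kN × (780 − 51.97) mm = 810.44 kN·m.
φM_n = 0.90 × 810.44 = 729.40 kN·m.

φM_n ≈ 729 kN·m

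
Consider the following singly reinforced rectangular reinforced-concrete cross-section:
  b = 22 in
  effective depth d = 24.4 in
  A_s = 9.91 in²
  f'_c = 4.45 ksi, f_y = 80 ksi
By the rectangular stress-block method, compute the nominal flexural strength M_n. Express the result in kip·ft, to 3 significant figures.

M_n ≈ 1300 kip·ft

T = A_s f_y = 9.91 × 80 = 792.8 kips.
a = T/(0.85 f'_c b) = 792.8/(0.85 × 4.45 × 22) = 9.527 in.
M_n = T(d − a/2) = 792.8 × (24.4 − 4.7635) = 15567.8 kip·in = 15567.8/12 = 1297.32 kip·ft.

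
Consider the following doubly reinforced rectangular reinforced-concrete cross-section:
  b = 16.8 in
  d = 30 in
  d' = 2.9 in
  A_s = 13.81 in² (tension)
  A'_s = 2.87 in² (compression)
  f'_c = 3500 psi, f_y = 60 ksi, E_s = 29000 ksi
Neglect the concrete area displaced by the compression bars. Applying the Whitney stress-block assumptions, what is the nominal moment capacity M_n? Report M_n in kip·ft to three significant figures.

M_n ≈ 1670 kip·ft

Assume both steels yield.
a = (A_s − A'_s) f_y/(0.85 f'_c b) = (13.81 − 2.87) × 60/(0.85 × 3.5 × 16.8) = 13.133 in.
c = a/β₁ = 13.133/0.85 = 15.451 in; ε'_s = 0.003(c − d')/c = 0.0024 ≥ ε_y = 0.0021, so the compression steel yields.
M_n = (A_s − A'_s) f_y (d − a/2) + A'_s f_y (d − d') = 656.4 × (30 − 6.5665) + 172.2 × (30 − 2.9) = 15381.7 + 4666.6 = 20048.3 kip·in = 20048.3/12 = 1670.69 kip·ft.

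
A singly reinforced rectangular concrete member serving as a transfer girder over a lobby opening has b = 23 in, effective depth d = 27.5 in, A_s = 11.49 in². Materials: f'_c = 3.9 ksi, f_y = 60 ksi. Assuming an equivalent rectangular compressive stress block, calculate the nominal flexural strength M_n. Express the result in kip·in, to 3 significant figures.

T = A_s f_y = 11.49 × 60 = 689.4 kips.
a = T/(0.85 f'_c b) = 689.4/(0.85 × 3.9 × 23) = 9.042 in.
M_n = T(d − a/2) = 689.4 × (27.5 − 4.521) = 15841.7 kip·in.

M_n ≈ 15800 kip·in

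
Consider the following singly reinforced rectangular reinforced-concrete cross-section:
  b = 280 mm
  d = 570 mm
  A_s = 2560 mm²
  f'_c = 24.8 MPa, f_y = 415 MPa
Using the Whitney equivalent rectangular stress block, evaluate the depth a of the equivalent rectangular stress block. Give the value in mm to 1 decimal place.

a ≈ 180.0 mm

T = A_s f_y = 2560 × 415 = 1062400 N = 1062.4 kN.
Setting C = 0.85 f'_c a b equal to T: a = 1062400/(0.85 × 24.8 × 280) = 180.0 mm.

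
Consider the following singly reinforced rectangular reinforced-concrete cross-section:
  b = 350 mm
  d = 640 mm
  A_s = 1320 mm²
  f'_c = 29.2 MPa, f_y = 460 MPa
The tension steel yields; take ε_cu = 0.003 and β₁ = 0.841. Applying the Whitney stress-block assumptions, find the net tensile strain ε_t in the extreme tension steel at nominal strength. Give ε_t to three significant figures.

a = A_s f_y/(0.85 f'_c b) = 69.90 mm.
β₁ = 0.841, so c = a/β₁ = 69.90/0.841 = 83.12 mm.
From the linear strain diagram with ε_cu = 0.003: ε_t = 0.003 (d − c)/c = 0.003 × (640 − 83.12)/83.12 = 0.0201.
Since ε_t ≥ 0.005, the section is tension-controlled.

ε_t ≈ 0.0201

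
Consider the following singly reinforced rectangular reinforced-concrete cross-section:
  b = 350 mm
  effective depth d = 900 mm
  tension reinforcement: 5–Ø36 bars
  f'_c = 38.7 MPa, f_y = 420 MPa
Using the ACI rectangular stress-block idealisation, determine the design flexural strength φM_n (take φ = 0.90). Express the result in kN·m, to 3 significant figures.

φM_n ≈ 1550 kN·m

A_s = 5 × 1018 = 5090 mm².
T = A_s f_y = 5090 × 420 = 2137800 N = 2137.8 kN.
From C = T: a = T/(0.85 f'_c b) = 2137800/(0.85 × 38.7 × 350) = 185.68 mm.
M_n = T(d − a/2) = 2137.8 kN × (900 − 92.84) mm = 1725.55 kN·m.
φM_n = 0.90 × 1725.55 = 1553.00 kN·m.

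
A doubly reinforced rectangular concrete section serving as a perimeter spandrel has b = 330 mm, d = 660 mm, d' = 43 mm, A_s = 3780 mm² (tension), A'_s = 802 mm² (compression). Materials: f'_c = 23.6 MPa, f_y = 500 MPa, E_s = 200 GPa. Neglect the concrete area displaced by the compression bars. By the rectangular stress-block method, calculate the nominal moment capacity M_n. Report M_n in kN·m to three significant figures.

Assume both tension and compression steel yield.
Net tension couple steel: A_s − A'_s = 2978 mm².
a = (A_s − A'_s) f_y / (0.85 f'_c b) = 1489000/(0.85 × 23.6 × 330) = 224.93 mm.
c = a/β₁ = 224.93/0.85 = 264.62 mm; ε'_s = 0.003(c − d')/c = 0.0025 ≥ f_y/E_s = 0.0025, so compression steel does yield.
M_n = (A_s − A'_s) f_y (d − a/2) + A'_s f_y (d − d') = [1489000 × (660 − 112.465) + 401000 × (660 − 43)] × 10⁻⁶ = 815.28 + 247.42 = 1062.70 kN·m.

M_n ≈ 1060 kN·m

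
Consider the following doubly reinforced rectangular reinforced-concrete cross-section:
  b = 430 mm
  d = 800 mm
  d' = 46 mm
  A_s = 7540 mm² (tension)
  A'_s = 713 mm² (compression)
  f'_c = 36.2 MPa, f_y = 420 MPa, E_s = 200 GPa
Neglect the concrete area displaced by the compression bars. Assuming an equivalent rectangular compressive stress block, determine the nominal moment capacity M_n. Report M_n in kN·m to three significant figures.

Assume both tension and compression steel yield.
Net tension couple steel: A_s − A'_s = 6827 mm².
a = (A_s − A'_s) f_y / (0.85 f'_c b) = 2867340/(0.85 × 36.2 × 430) = 216.71 mm.
c = a/β₁ = 216.71/0.791 = 273.97 mm; ε'_s = 0.003(c − d')/c = 0.0025 ≥ f_y/E_s = 0.0021, so compression steel does yield.
M_n = (A_s − A'_s) f_y (d − a/2) + A'_s f_y (d − d') = [2867340 × (800 − 108.355) + 299460 × (800 − 46)] × 10⁻⁶ = 1983.18 + 225.79 = 2208.97 kN·m.

M_n ≈ 2210 kN·m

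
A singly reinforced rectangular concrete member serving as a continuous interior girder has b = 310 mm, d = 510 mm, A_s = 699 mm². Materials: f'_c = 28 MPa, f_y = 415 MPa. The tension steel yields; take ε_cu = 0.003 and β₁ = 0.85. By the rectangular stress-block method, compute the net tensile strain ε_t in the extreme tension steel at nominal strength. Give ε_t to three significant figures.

ε_t ≈ 0.0301

a = A_s f_y/(0.85 f'_c b) = 39.32 mm.
β₁ = 0.85, so c = a/β₁ = 39.32/0.85 = 46.26 mm.
From the linear strain diagram with ε_cu = 0.003: ε_t = 0.003 (d − c)/c = 0.003 × (510 − 46.26)/46.26 = 0.0301.
Since ε_t ≥ 0.005, the section is tension-controlled.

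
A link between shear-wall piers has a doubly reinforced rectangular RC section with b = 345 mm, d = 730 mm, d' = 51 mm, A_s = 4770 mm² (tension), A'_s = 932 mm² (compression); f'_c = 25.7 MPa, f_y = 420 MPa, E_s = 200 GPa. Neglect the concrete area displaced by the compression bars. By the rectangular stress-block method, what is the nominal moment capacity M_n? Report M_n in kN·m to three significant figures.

M_n ≈ 1270 kN·m

Assume both tension and compression steel yield.
Net tension couple steel: A_s − A'_s = 3838 mm².
a = (A_s − A'_s) f_y / (0.85 f'_c b) = 1611960/(0.85 × 25.7 × 345) = 213.89 mm.
c = a/β₁ = 213.89/0.85 = 251.64 mm; ε'_s = 0.003(c − d')/c = 0.0024 ≥ f_y/E_s = 0.0021, so compression steel does yield.
M_n = (A_s − A'_s) f_y (d − a/2) + A'_s f_y (d − d') = [1611960 × (730 − 106.945) + 391440 × (730 − 51)] × 10⁻⁶ = 1004.34 + 265.79 = 1270.13 kN·m.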